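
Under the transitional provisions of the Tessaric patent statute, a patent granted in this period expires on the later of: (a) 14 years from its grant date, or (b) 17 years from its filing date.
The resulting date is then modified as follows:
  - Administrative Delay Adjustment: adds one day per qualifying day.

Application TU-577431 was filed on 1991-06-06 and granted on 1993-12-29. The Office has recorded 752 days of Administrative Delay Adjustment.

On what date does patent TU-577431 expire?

June 28, 2010

(a) grant + 14 years → 29 December 2007.
(b) filing + 17 years → 6 June 2008.
Later of the two: 6 June 2008.
Administrative Delay Adjustment: +752 days → 28 June 2010.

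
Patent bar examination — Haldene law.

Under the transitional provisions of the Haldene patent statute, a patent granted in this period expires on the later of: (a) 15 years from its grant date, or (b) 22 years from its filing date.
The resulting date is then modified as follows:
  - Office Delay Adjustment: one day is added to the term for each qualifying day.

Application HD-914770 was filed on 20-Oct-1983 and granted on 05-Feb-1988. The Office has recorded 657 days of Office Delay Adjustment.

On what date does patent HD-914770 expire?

August 8, 2007

(a) grant + 15 years → 5 February 2003.
(b) filing + 22 years → 20 October 2005.
Later of the two: 20 October 2005.
Office Delay Adjustment: +657 days → 8 August 2007.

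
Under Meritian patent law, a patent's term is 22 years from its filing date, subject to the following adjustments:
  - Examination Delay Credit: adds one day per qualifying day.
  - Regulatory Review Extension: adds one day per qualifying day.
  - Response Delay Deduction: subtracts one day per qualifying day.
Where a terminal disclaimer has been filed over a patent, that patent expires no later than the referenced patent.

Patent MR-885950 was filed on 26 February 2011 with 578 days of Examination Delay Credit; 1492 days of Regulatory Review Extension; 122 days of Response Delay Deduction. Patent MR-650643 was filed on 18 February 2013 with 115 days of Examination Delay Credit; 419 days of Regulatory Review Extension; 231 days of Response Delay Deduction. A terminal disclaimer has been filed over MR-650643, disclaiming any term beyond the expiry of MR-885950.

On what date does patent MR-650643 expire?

December 18, 2035

Natural term of MR-650643:
  Base: filing + 22 years → 18 February 2035.
  Examination Delay Credit: +115 days → 13 June 2035.
  Regulatory Review Extension: +419 days → 5 August 2036.
  Response Delay Deduction: −231 days → 18 December 2035.
Expiry of referenced patent MR-885950:
  Base: filing + 22 years → 26 February 2033.
  Examination Delay Credit: +578 days → 27 September 2034.
  Regulatory Review Extension: +1492 days → 28 October 2038.
  Response Delay Deduction: −122 days → 28 June 2038.
Terminal disclaimer: MR-650643 expires on the earlier of 18 December 2035 and 28 June 2038.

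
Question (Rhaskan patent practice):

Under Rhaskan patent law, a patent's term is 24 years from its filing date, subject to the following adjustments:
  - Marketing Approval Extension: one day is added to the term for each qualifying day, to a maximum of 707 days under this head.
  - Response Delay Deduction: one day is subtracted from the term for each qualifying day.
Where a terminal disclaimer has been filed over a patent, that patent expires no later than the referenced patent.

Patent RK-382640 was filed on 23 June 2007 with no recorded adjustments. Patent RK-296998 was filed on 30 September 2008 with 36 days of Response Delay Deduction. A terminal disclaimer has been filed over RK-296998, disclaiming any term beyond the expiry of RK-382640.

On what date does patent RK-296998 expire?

Natural term of RK-296998:
  Base: filing + 24 years → 30 September 2032.
  Response Delay Deduction: −36 days → 25 August 2032.
Expiry of referenced patent RK-382640:
  Base: filing + 24 years → 23 June 2031.
Terminal disclaimer: RK-296998 expires on the earlier of 25 August 2032 and 23 June 2031.

2031-06-23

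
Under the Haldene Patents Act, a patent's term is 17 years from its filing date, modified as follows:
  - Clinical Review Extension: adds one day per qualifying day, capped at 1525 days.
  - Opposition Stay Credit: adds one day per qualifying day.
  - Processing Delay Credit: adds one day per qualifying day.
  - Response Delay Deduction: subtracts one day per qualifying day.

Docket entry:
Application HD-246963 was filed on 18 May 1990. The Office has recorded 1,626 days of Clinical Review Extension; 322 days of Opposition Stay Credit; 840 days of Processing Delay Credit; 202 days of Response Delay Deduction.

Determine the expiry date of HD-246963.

Base term: filing date + 17 years → 18 May 2007.
Clinical Review Extension: 1626 days claimed exceeds the 1525-day cap, so +1525 days → 21 July 2011.
Opposition Stay Credit: +322 days → 7 June 2012.
Processing Delay Credit: +840 days → 25 September 2014.
Response Delay Deduction: −202 days → 7 March 2014.

March 7, 2014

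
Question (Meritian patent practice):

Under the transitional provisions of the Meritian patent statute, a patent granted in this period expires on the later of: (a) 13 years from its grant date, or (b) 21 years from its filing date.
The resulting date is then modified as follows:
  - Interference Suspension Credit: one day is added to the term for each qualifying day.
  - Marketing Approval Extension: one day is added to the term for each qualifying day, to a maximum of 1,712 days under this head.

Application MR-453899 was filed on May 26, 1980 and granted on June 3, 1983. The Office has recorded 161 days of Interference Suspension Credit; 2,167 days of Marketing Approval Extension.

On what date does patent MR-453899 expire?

(a) grant + 13 years → 3 June 1996.
(b) filing + 21 years → 26 May 2001.
Later of the two: 26 May 2001.
Interference Suspension Credit: +161 days → 3 November 2001.
Marketing Approval Extension: 2167 days claimed exceeds the 1712-day cap, so +1712 days → 12 July 2006.

2006-07-12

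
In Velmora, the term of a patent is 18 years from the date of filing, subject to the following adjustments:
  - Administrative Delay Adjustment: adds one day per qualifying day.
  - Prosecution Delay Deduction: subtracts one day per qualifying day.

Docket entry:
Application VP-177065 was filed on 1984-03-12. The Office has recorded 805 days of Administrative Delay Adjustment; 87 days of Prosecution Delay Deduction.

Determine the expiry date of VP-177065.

2004-02-28

Base term: filing date + 18 years → 12 March 2002.
Administrative Delay Adjustment: +805 days → 25 May 2004.
Prosecution Delay Deduction: −87 days → 28 February 2004.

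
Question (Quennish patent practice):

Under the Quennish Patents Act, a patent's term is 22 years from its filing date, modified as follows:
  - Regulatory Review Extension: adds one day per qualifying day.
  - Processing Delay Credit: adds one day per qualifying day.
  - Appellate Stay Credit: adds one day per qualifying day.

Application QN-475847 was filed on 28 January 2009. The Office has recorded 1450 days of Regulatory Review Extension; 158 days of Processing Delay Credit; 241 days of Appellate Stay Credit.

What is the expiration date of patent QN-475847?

February 20, 2036

Base term: filing date + 22 years → 28 January 2031.
Regulatory Review Extension: +1450 days → 17 January 2035.
Processing Delay Credit: +158 days → 24 June 2035.
Appellate Stay Credit: +241 days → 20 February 2036.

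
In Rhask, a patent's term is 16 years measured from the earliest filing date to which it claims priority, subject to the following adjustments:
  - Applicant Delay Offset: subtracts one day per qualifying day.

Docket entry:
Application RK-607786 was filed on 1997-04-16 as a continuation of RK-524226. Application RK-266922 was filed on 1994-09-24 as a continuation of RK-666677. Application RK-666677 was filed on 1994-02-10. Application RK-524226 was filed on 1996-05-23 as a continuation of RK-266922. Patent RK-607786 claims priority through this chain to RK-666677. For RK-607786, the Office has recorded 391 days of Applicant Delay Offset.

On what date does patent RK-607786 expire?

Earliest priority filing: 10 February 1994.
Base term: 10 February 1994 + 16 years → 10 February 2010.
Applicant Delay Offset: −391 days → 15 January 2009.

January 15, 2009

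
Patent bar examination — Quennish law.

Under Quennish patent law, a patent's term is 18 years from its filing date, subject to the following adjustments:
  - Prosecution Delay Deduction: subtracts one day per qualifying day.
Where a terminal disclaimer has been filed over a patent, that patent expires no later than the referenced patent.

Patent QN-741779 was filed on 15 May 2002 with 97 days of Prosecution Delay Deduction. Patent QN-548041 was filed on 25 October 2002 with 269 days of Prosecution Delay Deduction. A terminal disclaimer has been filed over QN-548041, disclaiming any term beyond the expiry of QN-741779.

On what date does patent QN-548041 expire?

2020-01-30

Natural term of QN-548041:
  Base: filing + 18 years → 25 October 2020.
  Prosecution Delay Deduction: −269 days → 30 January 2020.
Expiry of referenced patent QN-741779:
  Base: filing + 18 years → 15 May 2020.
  Prosecution Delay Deduction: −97 days → 8 February 2020.
Terminal disclaimer: QN-548041 expires on the earlier of 30 January 2020 and 8 February 2020.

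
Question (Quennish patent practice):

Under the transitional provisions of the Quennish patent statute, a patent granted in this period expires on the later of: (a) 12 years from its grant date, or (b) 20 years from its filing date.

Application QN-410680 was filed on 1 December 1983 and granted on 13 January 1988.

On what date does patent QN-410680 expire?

(a) grant + 12 years → 13 January 2000.
(b) filing + 20 years → 1 December 2003.
Later of the two: 1 December 2003.

December 1, 2003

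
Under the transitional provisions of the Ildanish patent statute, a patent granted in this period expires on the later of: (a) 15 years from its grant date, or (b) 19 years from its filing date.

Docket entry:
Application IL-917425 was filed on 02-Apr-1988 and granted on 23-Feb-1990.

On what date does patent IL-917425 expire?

April 2, 2007

(a) grant + 15 years → 23 February 2005.
(b) filing + 19 years → 2 April 2007.
Later of the two: 2 April 2007.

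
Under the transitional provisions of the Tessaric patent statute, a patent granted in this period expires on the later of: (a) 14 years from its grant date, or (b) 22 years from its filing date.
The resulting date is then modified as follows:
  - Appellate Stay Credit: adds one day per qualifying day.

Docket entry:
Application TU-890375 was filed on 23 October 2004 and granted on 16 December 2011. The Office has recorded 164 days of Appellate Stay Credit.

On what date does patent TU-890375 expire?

April 5, 2027

(a) grant + 14 years → 16 December 2025.
(b) filing + 22 years → 23 October 2026.
Later of the two: 23 October 2026.
Appellate Stay Credit: +164 days → 5 April 2027.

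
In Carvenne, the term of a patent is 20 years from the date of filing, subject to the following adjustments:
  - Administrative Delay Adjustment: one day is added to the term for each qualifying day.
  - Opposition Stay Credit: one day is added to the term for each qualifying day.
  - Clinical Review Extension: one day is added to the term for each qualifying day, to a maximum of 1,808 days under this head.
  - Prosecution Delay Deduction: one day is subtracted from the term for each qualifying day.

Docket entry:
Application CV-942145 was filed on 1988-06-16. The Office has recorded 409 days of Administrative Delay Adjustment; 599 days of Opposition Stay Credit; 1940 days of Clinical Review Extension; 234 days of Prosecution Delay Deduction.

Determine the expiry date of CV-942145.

July 12, 2015

Base term: filing date + 20 years → 16 June 2008.
Administrative Delay Adjustment: +409 days → 30 July 2009.
Opposition Stay Credit: +599 days → 21 March 2011.
Clinical Review Extension: 1940 days claimed exceeds the 1808-day cap, so +1808 days → 2 March 2016.
Prosecution Delay Deduction: −234 days → 12 July 2015.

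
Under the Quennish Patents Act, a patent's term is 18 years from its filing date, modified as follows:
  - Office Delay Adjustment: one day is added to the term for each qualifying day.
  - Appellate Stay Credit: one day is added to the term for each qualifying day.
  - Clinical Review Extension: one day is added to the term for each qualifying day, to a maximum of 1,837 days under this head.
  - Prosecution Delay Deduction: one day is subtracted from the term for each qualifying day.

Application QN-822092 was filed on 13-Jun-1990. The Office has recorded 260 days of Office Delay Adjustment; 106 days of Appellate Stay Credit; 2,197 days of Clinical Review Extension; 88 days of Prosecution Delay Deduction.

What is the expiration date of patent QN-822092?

Base term: filing date + 18 years → 13 June 2008.
Office Delay Adjustment: +260 days → 28 February 2009.
Appellate Stay Credit: +106 days → 14 June 2009.
Clinical Review Extension: 2197 days claimed exceeds the 1837-day cap, so +1837 days → 25 June 2014.
Prosecution Delay Deduction: −88 days → 29 March 2014.

2014-03-29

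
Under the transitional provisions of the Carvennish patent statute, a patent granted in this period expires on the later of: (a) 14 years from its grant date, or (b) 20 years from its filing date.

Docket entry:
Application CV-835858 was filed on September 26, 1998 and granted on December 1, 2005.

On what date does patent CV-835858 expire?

(a) grant + 14 years → 1 December 2019.
(b) filing + 20 years → 26 September 2018.
Later of the two: 1 December 2019.

December 1, 2019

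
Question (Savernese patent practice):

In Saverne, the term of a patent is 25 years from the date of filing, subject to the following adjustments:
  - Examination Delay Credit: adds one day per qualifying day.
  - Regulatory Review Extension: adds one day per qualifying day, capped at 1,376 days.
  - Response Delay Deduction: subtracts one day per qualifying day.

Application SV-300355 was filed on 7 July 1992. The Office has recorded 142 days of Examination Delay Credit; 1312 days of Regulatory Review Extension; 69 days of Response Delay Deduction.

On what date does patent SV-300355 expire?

Base term: filing date + 25 years → 7 July 2017.
Examination Delay Credit: +142 days → 26 November 2017.
Regulatory Review Extension: 1312 days (within the 1376-day cap) → +1312 days → 30 June 2021.
Response Delay Deduction: −69 days → 22 April 2021.

April 22, 2021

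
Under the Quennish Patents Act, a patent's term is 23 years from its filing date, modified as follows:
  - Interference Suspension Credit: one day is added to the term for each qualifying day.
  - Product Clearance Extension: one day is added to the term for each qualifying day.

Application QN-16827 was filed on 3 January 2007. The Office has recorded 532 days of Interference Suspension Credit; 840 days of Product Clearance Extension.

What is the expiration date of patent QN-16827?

2033-10-06

Base term: filing date + 23 years → 3 January 2030.
Interference Suspension Credit: +532 days → 19 June 2031.
Product Clearance Extension: +840 days → 6 October 2033.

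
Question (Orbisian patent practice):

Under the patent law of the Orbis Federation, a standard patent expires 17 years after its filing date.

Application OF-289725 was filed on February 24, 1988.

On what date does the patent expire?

February 24, 2005

Filing date + 17 years → 24 February 2005.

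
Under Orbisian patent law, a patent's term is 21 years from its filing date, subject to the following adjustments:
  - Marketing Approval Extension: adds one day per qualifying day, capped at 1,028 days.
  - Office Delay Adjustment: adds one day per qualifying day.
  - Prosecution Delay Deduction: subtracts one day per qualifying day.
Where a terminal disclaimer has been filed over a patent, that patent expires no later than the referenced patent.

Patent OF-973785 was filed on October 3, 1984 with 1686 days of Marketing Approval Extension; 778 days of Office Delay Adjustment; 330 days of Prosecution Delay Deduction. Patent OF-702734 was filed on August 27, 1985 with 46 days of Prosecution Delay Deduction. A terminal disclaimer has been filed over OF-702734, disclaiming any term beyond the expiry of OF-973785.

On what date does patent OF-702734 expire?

July 12, 2006

Natural term of OF-702734:
  Base: filing + 21 years → 27 August 2006.
  Prosecution Delay Deduction: −46 days → 12 July 2006.
Expiry of referenced patent OF-973785:
  Base: filing + 21 years → 3 October 2005.
  Marketing Approval Extension: 1686 days claimed exceeds the 1028-day cap, so +1028 days → 27 July 2008.
  Office Delay Adjustment: +778 days → 13 September 2010.
  Prosecution Delay Deduction: −330 days → 18 October 2009.
Terminal disclaimer: OF-702734 expires on the earlier of 12 July 2006 and 18 October 2009.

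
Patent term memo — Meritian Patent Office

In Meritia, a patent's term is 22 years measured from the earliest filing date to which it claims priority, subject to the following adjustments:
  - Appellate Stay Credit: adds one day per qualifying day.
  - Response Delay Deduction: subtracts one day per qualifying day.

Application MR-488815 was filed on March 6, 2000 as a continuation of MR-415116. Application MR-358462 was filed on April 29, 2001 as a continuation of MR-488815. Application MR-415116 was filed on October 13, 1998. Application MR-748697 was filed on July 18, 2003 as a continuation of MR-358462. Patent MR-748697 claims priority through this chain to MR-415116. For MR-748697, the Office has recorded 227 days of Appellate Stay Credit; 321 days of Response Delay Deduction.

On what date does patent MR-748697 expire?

July 11, 2020

Earliest priority filing: 13 October 1998.
Base term: 13 October 1998 + 22 years → 13 October 2020.
Appellate Stay Credit: +227 days → 28 May 2021.
Response Delay Deduction: −321 days → 11 July 2020.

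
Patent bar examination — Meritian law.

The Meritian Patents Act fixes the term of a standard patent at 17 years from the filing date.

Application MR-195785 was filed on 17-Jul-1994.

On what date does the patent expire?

Filing date + 17 years → 17 July 2011.

2011-07-17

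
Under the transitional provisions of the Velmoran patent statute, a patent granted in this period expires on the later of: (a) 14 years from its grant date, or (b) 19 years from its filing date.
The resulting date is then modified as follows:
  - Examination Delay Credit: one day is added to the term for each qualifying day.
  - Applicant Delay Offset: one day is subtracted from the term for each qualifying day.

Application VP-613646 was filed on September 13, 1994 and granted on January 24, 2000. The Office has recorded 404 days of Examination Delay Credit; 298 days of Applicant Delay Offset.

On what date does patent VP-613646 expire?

(a) grant + 14 years → 24 January 2014.
(b) filing + 19 years → 13 September 2013.
Later of the two: 24 January 2014.
Examination Delay Credit: +404 days → 4 March 2015.
Applicant Delay Offset: −298 days → 10 May 2014.

2014-05-10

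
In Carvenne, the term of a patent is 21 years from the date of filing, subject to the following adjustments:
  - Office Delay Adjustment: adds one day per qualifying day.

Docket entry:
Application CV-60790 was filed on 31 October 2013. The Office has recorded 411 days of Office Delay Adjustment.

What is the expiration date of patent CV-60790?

Base term: filing date + 21 years → 31 October 2034.
Office Delay Adjustment: +411 days → 16 December 2035.

2035-12-16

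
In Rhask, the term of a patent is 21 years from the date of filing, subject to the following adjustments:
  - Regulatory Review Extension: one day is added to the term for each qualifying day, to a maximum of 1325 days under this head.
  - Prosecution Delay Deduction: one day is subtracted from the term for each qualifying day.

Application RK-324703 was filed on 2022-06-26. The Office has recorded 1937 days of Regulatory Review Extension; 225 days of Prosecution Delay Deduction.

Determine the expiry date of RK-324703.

Base term: filing date + 21 years → 26 June 2043.
Regulatory Review Extension: 1937 days claimed exceeds the 1325-day cap, so +1325 days → 10 February 2047.
Prosecution Delay Deduction: −225 days → 30 June 2046.

2046-06-30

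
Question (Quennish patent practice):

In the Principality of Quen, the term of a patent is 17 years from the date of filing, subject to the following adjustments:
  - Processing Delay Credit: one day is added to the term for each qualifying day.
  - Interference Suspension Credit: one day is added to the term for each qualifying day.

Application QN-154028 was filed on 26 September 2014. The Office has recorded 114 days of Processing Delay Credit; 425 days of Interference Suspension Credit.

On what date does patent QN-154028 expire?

Base term: filing date + 17 years → 26 September 2031.
Processing Delay Credit: +114 days → 18 January 2032.
Interference Suspension Credit: +425 days → 18 March 2033.

March 18, 2033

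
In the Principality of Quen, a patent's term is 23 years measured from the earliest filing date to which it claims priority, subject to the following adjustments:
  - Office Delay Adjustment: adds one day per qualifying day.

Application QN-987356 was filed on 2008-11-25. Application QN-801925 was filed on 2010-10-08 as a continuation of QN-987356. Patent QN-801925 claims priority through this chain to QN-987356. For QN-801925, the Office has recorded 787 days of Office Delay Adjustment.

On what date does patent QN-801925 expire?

Earliest priority filing: 25 November 2008.
Base term: 25 November 2008 + 23 years → 25 November 2031.
Office Delay Adjustment: +787 days → 20 January 2034.

2034-01-20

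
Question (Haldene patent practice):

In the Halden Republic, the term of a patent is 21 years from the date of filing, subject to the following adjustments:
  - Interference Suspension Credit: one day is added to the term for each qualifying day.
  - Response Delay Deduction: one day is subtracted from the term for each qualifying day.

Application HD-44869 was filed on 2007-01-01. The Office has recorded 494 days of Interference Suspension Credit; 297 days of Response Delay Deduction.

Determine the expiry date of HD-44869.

Base term: filing date + 21 years → 1 January 2028.
Interference Suspension Credit: +494 days → 9 May 2029.
Response Delay Deduction: −297 days → 16 July 2028.

2028-07-16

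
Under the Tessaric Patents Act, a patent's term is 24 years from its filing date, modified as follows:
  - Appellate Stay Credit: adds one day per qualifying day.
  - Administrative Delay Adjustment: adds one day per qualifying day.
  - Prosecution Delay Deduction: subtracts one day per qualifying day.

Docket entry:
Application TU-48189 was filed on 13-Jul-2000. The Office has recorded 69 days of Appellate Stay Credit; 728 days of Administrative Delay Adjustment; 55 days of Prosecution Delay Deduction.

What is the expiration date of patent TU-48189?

July 25, 2026

Base term: filing date + 24 years → 13 July 2024.
Appellate Stay Credit: +69 days → 20 September 2024.
Administrative Delay Adjustment: +728 days → 18 September 2026.
Prosecution Delay Deduction: −55 days → 25 July 2026.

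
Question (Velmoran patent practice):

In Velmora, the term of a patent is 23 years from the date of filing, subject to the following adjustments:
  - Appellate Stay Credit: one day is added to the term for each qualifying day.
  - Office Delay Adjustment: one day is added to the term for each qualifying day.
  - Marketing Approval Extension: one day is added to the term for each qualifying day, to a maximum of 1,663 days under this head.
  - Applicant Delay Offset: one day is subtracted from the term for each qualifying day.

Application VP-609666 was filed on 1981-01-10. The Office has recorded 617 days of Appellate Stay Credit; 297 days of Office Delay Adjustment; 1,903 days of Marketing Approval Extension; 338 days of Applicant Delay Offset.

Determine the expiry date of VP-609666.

Base term: filing date + 23 years → 10 January 2004.
Appellate Stay Credit: +617 days → 18 September 2005.
Office Delay Adjustment: +297 days → 12 July 2006.
Marketing Approval Extension: 1903 days claimed exceeds the 1663-day cap, so +1663 days → 30 January 2011.
Applicant Delay Offset: −338 days → 26 February 2010.

February 26, 2010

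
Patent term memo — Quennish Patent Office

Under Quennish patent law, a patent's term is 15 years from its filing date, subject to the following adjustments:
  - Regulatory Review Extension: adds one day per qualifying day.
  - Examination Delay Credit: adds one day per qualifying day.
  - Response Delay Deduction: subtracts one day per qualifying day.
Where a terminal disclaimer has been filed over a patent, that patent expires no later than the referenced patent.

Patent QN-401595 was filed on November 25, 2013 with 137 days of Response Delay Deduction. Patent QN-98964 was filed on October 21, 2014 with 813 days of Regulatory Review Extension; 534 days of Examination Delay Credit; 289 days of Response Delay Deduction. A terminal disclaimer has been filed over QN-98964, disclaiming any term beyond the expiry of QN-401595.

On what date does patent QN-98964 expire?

July 11, 2028

Natural term of QN-98964:
  Base: filing + 15 years → 21 October 2029.
  Regulatory Review Extension: +813 days → 12 January 2032.
  Examination Delay Credit: +534 days → 29 June 2033.
  Response Delay Deduction: −289 days → 13 September 2032.
Expiry of referenced patent QN-401595:
  Base: filing + 15 years → 25 November 2028.
  Response Delay Deduction: −137 days → 11 July 2028.
Terminal disclaimer: QN-98964 expires on the earlier of 13 September 2032 and 11 July 2028.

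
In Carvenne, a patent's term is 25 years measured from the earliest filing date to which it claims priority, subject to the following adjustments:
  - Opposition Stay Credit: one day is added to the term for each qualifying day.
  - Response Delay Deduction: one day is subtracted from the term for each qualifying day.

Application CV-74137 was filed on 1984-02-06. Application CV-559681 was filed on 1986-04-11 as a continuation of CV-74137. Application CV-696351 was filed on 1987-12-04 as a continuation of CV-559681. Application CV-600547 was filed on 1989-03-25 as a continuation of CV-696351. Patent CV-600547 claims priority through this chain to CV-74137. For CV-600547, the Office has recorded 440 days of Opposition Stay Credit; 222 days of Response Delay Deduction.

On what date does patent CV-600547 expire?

2009-09-12

Earliest priority filing: 6 February 1984.
Base term: 6 February 1984 + 25 years → 6 February 2009.
Opposition Stay Credit: +440 days → 22 April 2010.
Response Delay Deduction: −222 days → 12 September 2009.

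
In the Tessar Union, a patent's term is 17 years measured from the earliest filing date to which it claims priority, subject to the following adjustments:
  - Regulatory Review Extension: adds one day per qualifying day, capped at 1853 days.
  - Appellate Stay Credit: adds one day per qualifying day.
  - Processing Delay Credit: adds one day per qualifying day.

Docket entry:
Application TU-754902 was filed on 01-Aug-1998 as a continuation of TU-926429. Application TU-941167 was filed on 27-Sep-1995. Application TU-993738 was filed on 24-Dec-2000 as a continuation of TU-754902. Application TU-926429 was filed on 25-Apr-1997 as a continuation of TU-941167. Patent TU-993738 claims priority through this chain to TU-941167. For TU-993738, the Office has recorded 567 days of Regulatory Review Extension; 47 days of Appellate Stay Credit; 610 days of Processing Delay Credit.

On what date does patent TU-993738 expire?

February 3, 2016

Earliest priority filing: 27 September 1995.
Base term: 27 September 1995 + 17 years → 27 September 2012.
Regulatory Review Extension: 567 days (within the 1853-day cap) → +567 days → 17 April 2014.
Appellate Stay Credit: +47 days → 3 June 2014.
Processing Delay Credit: +610 days → 3 February 2016.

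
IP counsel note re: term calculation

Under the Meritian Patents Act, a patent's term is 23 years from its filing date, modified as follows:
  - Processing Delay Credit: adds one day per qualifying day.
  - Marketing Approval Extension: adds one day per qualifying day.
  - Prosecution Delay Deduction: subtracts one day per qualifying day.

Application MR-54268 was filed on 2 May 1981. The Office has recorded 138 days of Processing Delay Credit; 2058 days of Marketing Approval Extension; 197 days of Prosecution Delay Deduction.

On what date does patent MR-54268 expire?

October 22, 2009

Base term: filing date + 23 years → 2 May 2004.
Processing Delay Credit: +138 days → 17 September 2004.
Marketing Approval Extension: +2058 days → 7 May 2010.
Prosecution Delay Deduction: −197 days → 22 October 2009.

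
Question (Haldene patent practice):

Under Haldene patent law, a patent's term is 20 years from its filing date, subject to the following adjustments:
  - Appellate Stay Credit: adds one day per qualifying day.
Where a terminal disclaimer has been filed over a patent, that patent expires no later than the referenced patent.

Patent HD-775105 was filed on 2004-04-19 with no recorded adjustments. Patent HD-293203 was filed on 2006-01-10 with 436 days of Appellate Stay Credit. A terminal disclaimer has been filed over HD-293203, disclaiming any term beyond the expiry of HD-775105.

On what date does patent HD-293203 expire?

Natural term of HD-293203:
  Base: filing + 20 years → 10 January 2026.
  Appellate Stay Credit: +436 days → 22 March 2027.
Expiry of referenced patent HD-775105:
  Base: filing + 20 years → 19 April 2024.
Terminal disclaimer: HD-293203 expires on the earlier of 22 March 2027 and 19 April 2024.

April 19, 2024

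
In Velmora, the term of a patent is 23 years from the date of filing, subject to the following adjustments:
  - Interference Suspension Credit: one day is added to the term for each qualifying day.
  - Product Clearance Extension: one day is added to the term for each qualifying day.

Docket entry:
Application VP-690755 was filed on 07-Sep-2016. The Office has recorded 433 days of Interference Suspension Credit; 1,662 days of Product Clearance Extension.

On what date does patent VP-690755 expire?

Base term: filing date + 23 years → 7 September 2039.
Interference Suspension Credit: +433 days → 13 November 2040.
Product Clearance Extension: +1662 days → 2 June 2045.

June 2, 2045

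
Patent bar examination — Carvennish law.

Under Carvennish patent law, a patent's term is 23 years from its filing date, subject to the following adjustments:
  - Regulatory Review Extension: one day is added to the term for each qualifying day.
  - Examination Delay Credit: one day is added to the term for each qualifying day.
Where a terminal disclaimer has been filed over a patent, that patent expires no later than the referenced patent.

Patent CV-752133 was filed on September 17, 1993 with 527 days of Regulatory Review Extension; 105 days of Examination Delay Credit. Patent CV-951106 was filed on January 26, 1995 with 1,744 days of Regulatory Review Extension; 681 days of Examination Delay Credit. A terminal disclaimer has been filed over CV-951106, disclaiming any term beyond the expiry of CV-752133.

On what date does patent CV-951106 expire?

June 11, 2018

Natural term of CV-951106:
  Base: filing + 23 years → 26 January 2018.
  Regulatory Review Extension: +1744 days → 5 November 2022.
  Examination Delay Credit: +681 days → 16 September 2024.
Expiry of referenced patent CV-752133:
  Base: filing + 23 years → 17 September 2016.
  Regulatory Review Extension: +527 days → 26 February 2018.
  Examination Delay Credit: +105 days → 11 June 2018.
Terminal disclaimer: CV-951106 expires on the earlier of 16 September 2024 and 11 June 2018.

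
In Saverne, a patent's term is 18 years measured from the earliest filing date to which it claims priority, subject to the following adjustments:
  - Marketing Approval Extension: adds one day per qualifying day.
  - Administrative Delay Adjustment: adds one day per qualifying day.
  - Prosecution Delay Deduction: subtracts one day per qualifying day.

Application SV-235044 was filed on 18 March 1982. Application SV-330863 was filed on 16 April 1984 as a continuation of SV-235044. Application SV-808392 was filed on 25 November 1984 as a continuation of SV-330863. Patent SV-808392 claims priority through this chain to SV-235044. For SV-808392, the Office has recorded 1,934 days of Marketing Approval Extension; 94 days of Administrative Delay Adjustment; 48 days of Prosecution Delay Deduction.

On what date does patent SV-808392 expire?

Earliest priority filing: 18 March 1982.
Base term: 18 March 1982 + 18 years → 18 March 2000.
Marketing Approval Extension: +1934 days → 4 July 2005.
Administrative Delay Adjustment: +94 days → 6 October 2005.
Prosecution Delay Deduction: −48 days → 19 August 2005.

2005-08-19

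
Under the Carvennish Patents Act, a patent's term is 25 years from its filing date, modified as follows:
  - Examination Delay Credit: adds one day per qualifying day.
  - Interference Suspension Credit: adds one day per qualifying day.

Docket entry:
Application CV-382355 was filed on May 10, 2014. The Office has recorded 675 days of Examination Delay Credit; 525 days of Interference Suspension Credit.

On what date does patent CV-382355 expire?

2042-08-22

Base term: filing date + 25 years → 10 May 2039.
Examination Delay Credit: +675 days → 15 March 2041.
Interference Suspension Credit: +525 days → 22 August 2042.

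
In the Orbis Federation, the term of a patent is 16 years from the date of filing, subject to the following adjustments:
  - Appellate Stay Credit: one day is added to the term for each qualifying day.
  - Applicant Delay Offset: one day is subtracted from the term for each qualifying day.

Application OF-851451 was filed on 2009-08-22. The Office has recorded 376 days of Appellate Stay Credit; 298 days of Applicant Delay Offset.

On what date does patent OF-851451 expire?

2025-11-08

Base term: filing date + 16 years → 22 August 2025.
Appellate Stay Credit: +376 days → 2 September 2026.
Applicant Delay Offset: −298 days → 8 November 2025.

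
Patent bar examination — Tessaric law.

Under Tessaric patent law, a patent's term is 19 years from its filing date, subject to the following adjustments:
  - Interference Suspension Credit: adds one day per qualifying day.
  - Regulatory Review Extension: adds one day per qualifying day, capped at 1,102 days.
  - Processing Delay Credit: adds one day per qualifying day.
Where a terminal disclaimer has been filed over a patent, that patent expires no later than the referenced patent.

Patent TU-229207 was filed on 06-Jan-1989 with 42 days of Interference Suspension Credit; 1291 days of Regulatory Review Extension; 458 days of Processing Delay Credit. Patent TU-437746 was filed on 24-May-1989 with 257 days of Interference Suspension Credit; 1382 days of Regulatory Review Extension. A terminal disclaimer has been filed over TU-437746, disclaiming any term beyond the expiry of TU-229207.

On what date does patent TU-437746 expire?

Natural term of TU-437746:
  Base: filing + 19 years → 24 May 2008.
  Interference Suspension Credit: +257 days → 5 February 2009.
  Regulatory Review Extension: 1382 days claimed exceeds the 1102-day cap, so +1102 days → 12 February 2012.
Expiry of referenced patent TU-229207:
  Base: filing + 19 years → 6 January 2008.
  Interference Suspension Credit: +42 days → 17 February 2008.
  Regulatory Review Extension: 1291 days claimed exceeds the 1102-day cap, so +1102 days → 23 February 2011.
  Processing Delay Credit: +458 days → 26 May 2012.
Terminal disclaimer: TU-437746 expires on the earlier of 12 February 2012 and 26 May 2012.

February 12, 2012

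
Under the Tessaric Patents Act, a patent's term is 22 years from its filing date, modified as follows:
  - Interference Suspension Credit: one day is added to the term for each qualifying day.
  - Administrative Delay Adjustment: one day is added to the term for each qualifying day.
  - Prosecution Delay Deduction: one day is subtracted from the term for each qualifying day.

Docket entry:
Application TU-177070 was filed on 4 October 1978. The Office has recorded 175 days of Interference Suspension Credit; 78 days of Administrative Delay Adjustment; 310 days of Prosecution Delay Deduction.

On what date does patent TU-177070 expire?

Base term: filing date + 22 years → 4 October 2000.
Interference Suspension Credit: +175 days → 28 March 2001.
Administrative Delay Adjustment: +78 days → 14 June 2001.
Prosecution Delay Deduction: −310 days → 8 August 2000.

August 8, 2000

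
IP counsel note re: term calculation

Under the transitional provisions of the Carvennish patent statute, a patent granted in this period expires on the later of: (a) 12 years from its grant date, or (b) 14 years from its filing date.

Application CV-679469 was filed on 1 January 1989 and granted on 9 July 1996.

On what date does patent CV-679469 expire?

(a) grant + 12 years → 9 July 2008.
(b) filing + 14 years → 1 January 2003.
Later of the two: 9 July 2008.

July 9, 2008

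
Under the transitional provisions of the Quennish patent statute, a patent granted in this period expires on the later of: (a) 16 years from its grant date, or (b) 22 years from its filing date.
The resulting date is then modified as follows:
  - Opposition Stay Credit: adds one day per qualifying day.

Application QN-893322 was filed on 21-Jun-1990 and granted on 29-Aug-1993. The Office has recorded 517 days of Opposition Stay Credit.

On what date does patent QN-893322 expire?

(a) grant + 16 years → 29 August 2009.
(b) filing + 22 years → 21 June 2012.
Later of the two: 21 June 2012.
Opposition Stay Credit: +517 days → 20 November 2013.

November 20, 2013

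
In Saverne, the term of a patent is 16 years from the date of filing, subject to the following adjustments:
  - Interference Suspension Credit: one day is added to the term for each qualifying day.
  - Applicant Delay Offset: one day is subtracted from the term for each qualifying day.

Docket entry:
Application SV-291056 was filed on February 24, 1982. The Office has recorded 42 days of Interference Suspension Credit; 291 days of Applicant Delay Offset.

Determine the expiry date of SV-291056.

June 20, 1997

Base term: filing date + 16 years → 24 February 1998.
Interference Suspension Credit: +42 days → 7 April 1998.
Applicant Delay Offset: −291 days → 20 June 1997.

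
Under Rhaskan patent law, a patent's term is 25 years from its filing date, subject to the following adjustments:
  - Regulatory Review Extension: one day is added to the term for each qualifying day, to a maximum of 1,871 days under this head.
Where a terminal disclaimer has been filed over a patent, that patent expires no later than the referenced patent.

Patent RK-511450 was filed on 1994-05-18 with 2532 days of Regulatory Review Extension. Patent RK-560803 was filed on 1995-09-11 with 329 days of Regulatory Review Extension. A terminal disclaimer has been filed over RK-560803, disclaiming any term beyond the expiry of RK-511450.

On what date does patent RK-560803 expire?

August 6, 2021

Natural term of RK-560803:
  Base: filing + 25 years → 11 September 2020.
  Regulatory Review Extension: 329 days (within the 1871-day cap) → +329 days → 6 August 2021.
Expiry of referenced patent RK-511450:
  Base: filing + 25 years → 18 May 2019.
  Regulatory Review Extension: 2532 days claimed exceeds the 1871-day cap, so +1871 days → 1 July 2024.
Terminal disclaimer: RK-560803 expires on the earlier of 6 August 2021 and 1 July 2024.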